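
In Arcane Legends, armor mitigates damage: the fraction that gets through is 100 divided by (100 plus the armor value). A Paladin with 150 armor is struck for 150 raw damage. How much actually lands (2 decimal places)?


actual = 150 * 100 / (100 + 150)
= 150 * 100 / 250
= 15000 / 250
= 60.00

60.00 damage


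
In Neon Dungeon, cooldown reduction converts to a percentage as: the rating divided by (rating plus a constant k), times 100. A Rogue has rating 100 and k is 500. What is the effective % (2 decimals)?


effective% = rating / (rating + k) * 100
= 100 / (100 + 500) * 100
= 100 / 600 * 100
= 0.166667 * 100
= 16.67%

16.67%


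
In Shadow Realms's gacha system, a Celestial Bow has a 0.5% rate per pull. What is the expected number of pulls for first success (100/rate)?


Expected pulls for a geometric distribution = 1/p = 100 / rate%
= 100 / 0.5
= 200.0

200.0 pulls


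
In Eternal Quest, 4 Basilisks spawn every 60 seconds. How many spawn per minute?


Spawns per minute = count * (60 / interval)
= 4 * (60 / 60)
= 4 * 1.0
= 4.0

4.0 per minute


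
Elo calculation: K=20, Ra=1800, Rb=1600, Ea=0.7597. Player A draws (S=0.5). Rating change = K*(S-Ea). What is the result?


Elo update: delta = K * (S - Ea), where S = 0.5 (draws)
S - Ea = 0.5 - 0.7597 = -0.2597
Rating change = 20 * -0.2597
= -5.19

-5.19 rating points


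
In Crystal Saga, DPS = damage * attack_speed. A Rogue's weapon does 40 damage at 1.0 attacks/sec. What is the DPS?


DPS = damage * attack_speed
= 40 * 1.0
= 40.0

40.0 DPS


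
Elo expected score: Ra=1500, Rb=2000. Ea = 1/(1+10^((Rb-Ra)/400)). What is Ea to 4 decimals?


Elo expected score: Ea = 1/(1 + 10^((Rb-Ra)/400))
Rb - Ra = 2000 - 1500 = 500
(Rb-Ra)/400 = 500/400 = 1.25
10^1.25 = 17.782794
Ea = 1/(1 + 17.782794) = 1/18.782794 = 0.0532

0.0532


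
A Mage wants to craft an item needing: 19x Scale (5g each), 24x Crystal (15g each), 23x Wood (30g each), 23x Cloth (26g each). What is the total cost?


Cost breakdown:
  Scale: 19 * 5 = 95
  Crystal: 24 * 15 = 360
  Wood: 23 * 30 = 690
  Cloth: 23 * 26 = 598
Total = 95 + 360 + 690 + 598 = 1743

1743 gold


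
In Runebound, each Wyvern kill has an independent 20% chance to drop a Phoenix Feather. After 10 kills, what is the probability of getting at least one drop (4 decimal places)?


P(at least one) = 1 - P(none) = 1 - (1-p)^n
p = 20/100 = 0.2
1 - p = 0.8
(1 - p)^10 = 0.8^10 = 0.107374
P(at least one) = 1 - 0.107374 = 0.8926

0.8926


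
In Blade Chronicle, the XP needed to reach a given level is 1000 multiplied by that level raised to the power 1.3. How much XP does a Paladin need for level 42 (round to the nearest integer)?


XP = 1000 * level^1.3
Substitute level = 42:
XP = 1000 * 42^1.3
= 1000 * 128.8914
= 128891

128891 XP


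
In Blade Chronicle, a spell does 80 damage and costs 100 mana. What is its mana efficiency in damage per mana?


Efficiency = damage / mana
= 80 / 100
= 0.80

0.80 dmg/mana


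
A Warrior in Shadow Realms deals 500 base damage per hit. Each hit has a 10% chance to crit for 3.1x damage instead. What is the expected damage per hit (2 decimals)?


E[dmg] = base * (1 + crit_chance * (crit_mult - 1))
cc as decimal = 10/100 = 0.1
cm - 1 = 3.1 - 1 = 2.1
Bonus factor = 0.1 * 2.1 = 0.21
Total multiplier = 1 + 0.21 = 1.21
Expected damage = 500 * 1.21 = 605.00

605.00 damage


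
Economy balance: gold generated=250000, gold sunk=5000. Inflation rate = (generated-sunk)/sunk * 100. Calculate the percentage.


Net gold = 250000 - 5000 = 245000
Inflation rate = net / sunk * 100 = 245000 / 5000 * 100
= 49.0 * 100
= 4900.00%

4900.00%


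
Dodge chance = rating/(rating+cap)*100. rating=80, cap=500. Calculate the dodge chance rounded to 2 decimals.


dodge% = 80 / (80 + 500) * 100
= 80 / 580 * 100
= 0.137931 * 100
= 13.79%

13.79%


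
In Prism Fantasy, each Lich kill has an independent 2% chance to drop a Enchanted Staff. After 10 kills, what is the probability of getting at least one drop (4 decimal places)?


P(at least one) = 1 - P(none) = 1 - (1-p)^n
p = 2/100 = 0.02
1 - p = 0.98
(1 - p)^10 = 0.98^10 = 0.817073
P(at least one) = 1 - 0.817073 = 0.1829

0.1829


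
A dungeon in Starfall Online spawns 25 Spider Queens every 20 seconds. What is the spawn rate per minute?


Spawns per minute = count * (60 / interval)
= 25 * (60 / 20)
= 25 * 3.0
= 75.0

75.0 per minute


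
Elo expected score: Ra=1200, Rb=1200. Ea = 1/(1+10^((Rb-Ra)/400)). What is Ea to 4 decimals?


Elo expected score: Ea = 1/(1 + 10^((Rb-Ra)/400))
Rb - Ra = 1200 - 1200 = 0
(Rb-Ra)/400 = 0/400 = 0.0
10^0.0 = 1.0
Ea = 1/(1 + 1.0) = 1/2.0 = 0.5000

0.5000


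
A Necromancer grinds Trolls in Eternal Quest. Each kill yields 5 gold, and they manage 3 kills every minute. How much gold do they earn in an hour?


Gold per minute = 5 * 3 = 15
Gold per hour = 15 * 60 = 900

900 gold/hour


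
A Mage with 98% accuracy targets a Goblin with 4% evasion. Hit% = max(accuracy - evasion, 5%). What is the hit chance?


accuracy - evasion = 98 - 4 = 94
Apply floor: max(94, 5) = 94
Hit chance = 94%

94%


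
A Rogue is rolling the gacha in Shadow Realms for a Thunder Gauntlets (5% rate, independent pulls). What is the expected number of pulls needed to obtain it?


Expected pulls for a geometric distribution = 1/p = 100 / rate%
= 100 / 5
= 20.0

20.0 pulls


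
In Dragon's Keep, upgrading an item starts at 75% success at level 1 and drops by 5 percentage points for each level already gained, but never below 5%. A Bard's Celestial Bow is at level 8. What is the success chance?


raw_rate = 75 - 5 * (8 - 1)
= 75 - 5 * 7
= 75 - 35
= 40
Apply floor: max(40, 5) = 40%

40%


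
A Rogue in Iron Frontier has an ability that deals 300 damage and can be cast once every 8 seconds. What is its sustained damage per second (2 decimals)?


DPS = damage / cooldown
= 300 / 8
= 37.50

37.50 DPS


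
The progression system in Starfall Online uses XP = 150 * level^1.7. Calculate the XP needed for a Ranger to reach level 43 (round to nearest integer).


XP = 150 * level^1.7
Substitute level = 43:
XP = 150 * 43^1.7
= 150 * 598.2688
= 89740

89740 XP


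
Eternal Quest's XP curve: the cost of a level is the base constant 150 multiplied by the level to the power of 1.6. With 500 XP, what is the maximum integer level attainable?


XP = 150 * level^1.6, so level = (XP / 150)^(1/1.6)
= (500 / 150)^(1/1.6)
= 3.3333^0.625
= 2.1223
Floor: level = 2

level 2


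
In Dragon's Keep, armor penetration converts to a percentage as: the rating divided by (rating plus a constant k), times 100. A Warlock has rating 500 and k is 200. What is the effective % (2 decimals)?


effective% = rating / (rating + k) * 100
= 500 / (500 + 200) * 100
= 500 / 700 * 100
= 0.714286 * 100
= 71.43%

71.43%


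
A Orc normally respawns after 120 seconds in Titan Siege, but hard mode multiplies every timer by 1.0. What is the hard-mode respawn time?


Respawn time = base * multiplier
= 120 * 1.0
= 120.0 seconds

120.0 seconds


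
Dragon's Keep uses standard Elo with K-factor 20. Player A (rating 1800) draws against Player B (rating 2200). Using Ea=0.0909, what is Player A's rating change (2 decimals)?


Elo update: delta = K * (S - Ea), where S = 0.5 (draws)
S - Ea = 0.5 - 0.0909 = 0.4091
Rating change = 20 * 0.4091
= 8.18

8.18 rating points


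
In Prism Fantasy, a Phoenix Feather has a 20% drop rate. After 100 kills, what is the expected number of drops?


Expected drops = kills * (drop_rate / 100)
= 100 * (20 / 100)
= 100 * 0.2
= 20.0

20.0 drops


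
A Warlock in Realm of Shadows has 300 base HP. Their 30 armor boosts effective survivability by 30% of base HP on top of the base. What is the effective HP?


EHP = 300 * (1 + 30/100)
= 300 * (1 + 0.3)
= 300 * 1.3
= 390.0

390.0 EHP


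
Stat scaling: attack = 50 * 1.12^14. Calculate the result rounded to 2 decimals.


value = base * growth^level
= 50 * 1.12^14
= 50 * 4.887112
= 244.36

244.36 attack


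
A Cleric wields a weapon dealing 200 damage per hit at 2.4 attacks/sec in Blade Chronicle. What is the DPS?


DPS = damage * attack_speed
= 200 * 2.4
= 480.0

480.0 DPS


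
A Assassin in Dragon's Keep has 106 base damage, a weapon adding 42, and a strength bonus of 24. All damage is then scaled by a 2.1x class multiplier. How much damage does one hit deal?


Sum base + weapon + str = 106 + 42 + 24 = 172
Multiply by 2.1:
172 * 2.1 = 361.2

361.2 damage


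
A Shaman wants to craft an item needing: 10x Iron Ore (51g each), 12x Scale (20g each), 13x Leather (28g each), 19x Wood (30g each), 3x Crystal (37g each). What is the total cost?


Cost breakdown:
  Iron Ore: 10 * 51 = 510
  Scale: 12 * 20 = 240
  Leather: 13 * 28 = 364
  Wood: 19 * 30 = 570
  Crystal: 3 * 37 = 111
Total = 510 + 240 + 364 + 570 + 111 = 1795

1795 gold


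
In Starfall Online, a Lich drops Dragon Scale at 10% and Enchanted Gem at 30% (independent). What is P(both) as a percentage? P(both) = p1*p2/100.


For independent events, P(both) = P(A) * P(B)
= 10% * 30%
= 300 / 100 %
= 3.0%

3.0%


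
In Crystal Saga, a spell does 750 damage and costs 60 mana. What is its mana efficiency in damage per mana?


Efficiency = damage / mana
= 750 / 60
= 12.50

12.50 dmg/mana


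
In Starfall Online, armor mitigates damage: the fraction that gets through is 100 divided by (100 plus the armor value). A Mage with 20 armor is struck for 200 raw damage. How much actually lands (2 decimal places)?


actual = 200 * 100 / (100 + 20)
= 200 * 100 / 120
= 20000 / 120
= 166.67

166.67 damage


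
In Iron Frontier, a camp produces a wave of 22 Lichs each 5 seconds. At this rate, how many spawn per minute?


Spawns per minute = count * (60 / interval)
= 22 * (60 / 5)
= 22 * 12.0
= 264.0

264.0 per minute


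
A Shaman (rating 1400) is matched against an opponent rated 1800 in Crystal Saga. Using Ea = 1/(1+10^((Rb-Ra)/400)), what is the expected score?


Elo expected score: Ea = 1/(1 + 10^((Rb-Ra)/400))
Rb - Ra = 1800 - 1400 = 400
(Rb-Ra)/400 = 400/400 = 1.0
10^1.0 = 10.0
Ea = 1/(1 + 10.0) = 1/11.0 = 0.0909

0.0909


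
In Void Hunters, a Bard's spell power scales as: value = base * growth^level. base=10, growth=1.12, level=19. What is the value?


value = base * growth^level
= 10 * 1.12^19
= 10 * 8.612762
= 86.13

86.13 spell power


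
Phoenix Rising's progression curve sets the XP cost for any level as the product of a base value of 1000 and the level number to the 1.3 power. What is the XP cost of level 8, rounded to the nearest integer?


XP = 1000 * level^1.3
Substitute level = 8:
XP = 1000 * 8^1.3
= 1000 * 14.9285
= 14929

14929 XP


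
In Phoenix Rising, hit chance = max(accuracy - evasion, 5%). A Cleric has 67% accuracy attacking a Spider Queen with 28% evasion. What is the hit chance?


accuracy - evasion = 67 - 28 = 39
Apply floor: max(39, 5) = 39
Hit chance = 39%

39%


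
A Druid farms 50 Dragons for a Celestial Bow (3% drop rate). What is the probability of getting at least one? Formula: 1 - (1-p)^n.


P(at least one) = 1 - P(none) = 1 - (1-p)^n
p = 3/100 = 0.03
1 - p = 0.97
(1 - p)^50 = 0.97^50 = 0.218065
P(at least one) = 1 - 0.218065 = 0.7819

0.7819


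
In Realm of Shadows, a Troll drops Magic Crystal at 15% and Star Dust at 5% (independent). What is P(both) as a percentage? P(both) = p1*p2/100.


For independent events, P(both) = P(A) * P(B)
= 15% * 5%
= 75 / 100 %
= 0.75%

0.75%


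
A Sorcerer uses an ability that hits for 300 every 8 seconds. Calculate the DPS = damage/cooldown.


DPS = damage / cooldown
= 300 / 8
= 37.50

37.50 DPS


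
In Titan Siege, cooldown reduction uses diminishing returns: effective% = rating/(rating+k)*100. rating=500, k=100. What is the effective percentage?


effective% = rating / (rating + k) * 100
= 500 / (500 + 100) * 100
= 500 / 600 * 100
= 0.833333 * 100
= 83.33%

83.33%


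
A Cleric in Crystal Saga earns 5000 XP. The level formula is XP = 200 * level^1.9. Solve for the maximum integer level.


XP = 200 * level^1.9, so level = (XP / 200)^(1/1.9)
= (5000 / 200)^(1/1.9)
= 25.0^0.5263
= 5.442
Floor: level = 5

level 5


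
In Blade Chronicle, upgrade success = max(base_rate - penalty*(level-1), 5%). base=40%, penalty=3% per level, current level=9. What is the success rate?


raw_rate = 40 - 3 * (9 - 1)
= 40 - 3 * 8
= 40 - 24
= 16
Apply floor: max(16, 5) = 16%

16%


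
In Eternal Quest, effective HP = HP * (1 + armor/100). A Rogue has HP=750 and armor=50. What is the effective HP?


EHP = 750 * (1 + 50/100)
= 750 * (1 + 0.5)
= 750 * 1.5
= 1125.0

1125.0 EHP


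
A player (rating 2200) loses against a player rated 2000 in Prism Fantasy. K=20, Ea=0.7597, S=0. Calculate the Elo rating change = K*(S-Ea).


Elo update: delta = K * (S - Ea), where S = 0 (loses)
S - Ea = 0 - 0.7597 = -0.7597
Rating change = 20 * -0.7597
= -15.19

-15.19 rating points


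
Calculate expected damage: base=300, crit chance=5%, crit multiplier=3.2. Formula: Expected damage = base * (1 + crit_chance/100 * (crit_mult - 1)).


E[dmg] = base * (1 + crit_chance * (crit_mult - 1))
cc as decimal = 5/100 = 0.05
cm - 1 = 3.2 - 1 = 2.2
Bonus factor = 0.05 * 2.2 = 0.11
Total multiplier = 1 + 0.11 = 1.11
Expected damage = 300 * 1.11 = 333.00

333.00 damage


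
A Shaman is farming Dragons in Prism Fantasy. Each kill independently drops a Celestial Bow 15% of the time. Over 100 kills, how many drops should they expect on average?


Expected drops = kills * (drop_rate / 100)
= 100 * (15 / 100)
= 100 * 0.15
= 15.0

15.0 drops


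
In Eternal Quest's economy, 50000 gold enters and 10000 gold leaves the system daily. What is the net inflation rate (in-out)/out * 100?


Net gold = 50000 - 10000 = 40000
Inflation rate = net / sunk * 100 = 40000 / 10000 * 100
= 4.0 * 100
= 400.00%

400.00%


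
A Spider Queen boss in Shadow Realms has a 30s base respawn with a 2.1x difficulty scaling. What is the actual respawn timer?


Respawn time = base * multiplier
= 30 * 2.1
= 63.0 seconds

63.0 seconds


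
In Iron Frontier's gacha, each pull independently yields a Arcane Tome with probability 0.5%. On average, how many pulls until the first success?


Expected pulls for a geometric distribution = 1/p = 100 / rate%
= 100 / 0.5
= 200.0

200.0 pulls


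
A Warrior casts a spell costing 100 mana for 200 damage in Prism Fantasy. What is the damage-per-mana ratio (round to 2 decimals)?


Efficiency = damage / mana
= 200 / 100
= 2.00

2.00 dmg/mana


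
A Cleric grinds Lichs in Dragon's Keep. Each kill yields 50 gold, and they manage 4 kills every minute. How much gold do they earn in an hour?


Gold per minute = 50 * 4 = 200
Gold per hour = 200 * 60 = 12000

12000 gold/hour


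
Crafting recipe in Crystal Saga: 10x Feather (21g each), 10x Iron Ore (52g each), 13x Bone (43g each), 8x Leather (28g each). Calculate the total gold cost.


Cost breakdown:
  Feather: 10 * 21 = 210
  Iron Ore: 10 * 52 = 520
  Bone: 13 * 43 = 559
  Leather: 8 * 28 = 224
Total = 210 + 520 + 559 + 224 = 1513

1513 gold


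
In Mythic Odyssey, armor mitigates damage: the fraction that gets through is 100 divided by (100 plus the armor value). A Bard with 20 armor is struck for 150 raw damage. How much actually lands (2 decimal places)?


actual = 150 * 100 / (100 + 20)
= 150 * 100 / 120
= 15000 / 120
= 125.00

125.00 damage


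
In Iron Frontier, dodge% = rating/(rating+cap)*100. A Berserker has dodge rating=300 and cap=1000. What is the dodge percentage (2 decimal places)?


dodge% = 300 / (300 + 1000) * 100
= 300 / 1300 * 100
= 0.230769 * 100
= 23.08%

23.08%


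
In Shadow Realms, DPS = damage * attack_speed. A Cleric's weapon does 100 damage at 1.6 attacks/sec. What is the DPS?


DPS = damage * attack_speed
= 100 * 1.6
= 160.0

160.0 DPS


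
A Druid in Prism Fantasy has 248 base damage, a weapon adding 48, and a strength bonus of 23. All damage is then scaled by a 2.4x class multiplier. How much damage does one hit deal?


Sum base + weapon + str = 248 + 48 + 23 = 319
Multiply by 2.4:
319 * 2.4 = 765.6

765.6 damage


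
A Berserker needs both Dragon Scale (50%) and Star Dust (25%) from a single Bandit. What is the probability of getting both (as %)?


For independent events, P(both) = P(A) * P(B)
= 50% * 25%
= 1250 / 100 %
= 12.5%

12.5%


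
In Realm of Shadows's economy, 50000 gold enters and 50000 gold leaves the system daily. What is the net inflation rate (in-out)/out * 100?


Net gold = 50000 - 50000 = 0
Inflation rate = net / sunk * 100 = 0 / 50000 * 100
= 0.0 * 100
= 0.00%

0.00%


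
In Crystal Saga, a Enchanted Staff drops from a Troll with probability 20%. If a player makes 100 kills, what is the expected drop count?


Expected drops = kills * (drop_rate / 100)
= 100 * (20 / 100)
= 100 * 0.2
= 20.0

20.0 drops


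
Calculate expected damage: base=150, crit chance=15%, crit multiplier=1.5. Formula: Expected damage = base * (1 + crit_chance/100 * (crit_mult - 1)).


E[dmg] = base * (1 + crit_chance * (crit_mult - 1))
cc as decimal = 15/100 = 0.15
cm - 1 = 1.5 - 1 = 0.5
Bonus factor = 0.15 * 0.5 = 0.075
Total multiplier = 1 + 0.075 = 1.075
Expected damage = 150 * 1.075 = 161.25

161.25 damage


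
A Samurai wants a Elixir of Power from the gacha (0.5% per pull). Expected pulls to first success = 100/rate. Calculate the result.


Expected pulls for a geometric distribution = 1/p = 100 / rate%
= 100 / 0.5
= 200.0

200.0 pulls


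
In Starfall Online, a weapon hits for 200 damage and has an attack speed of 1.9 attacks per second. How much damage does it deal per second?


DPS = damage * attack_speed
= 200 * 1.9
= 380.0

380.0 DPS


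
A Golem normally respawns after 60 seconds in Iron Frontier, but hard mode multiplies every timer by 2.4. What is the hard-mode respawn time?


Respawn time = base * multiplier
= 60 * 2.4
= 144.0 seconds

144.0 seconds


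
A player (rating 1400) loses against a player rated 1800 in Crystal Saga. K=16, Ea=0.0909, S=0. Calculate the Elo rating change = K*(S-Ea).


Elo update: delta = K * (S - Ea), where S = 0 (loses)
S - Ea = 0 - 0.0909 = -0.0909
Rating change = 16 * -0.0909
= -1.45

-1.45 rating points


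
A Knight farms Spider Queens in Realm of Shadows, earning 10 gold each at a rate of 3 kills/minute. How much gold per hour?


Gold per minute = 10 * 3 = 30
Gold per hour = 30 * 60 = 1800

1800 gold/hour


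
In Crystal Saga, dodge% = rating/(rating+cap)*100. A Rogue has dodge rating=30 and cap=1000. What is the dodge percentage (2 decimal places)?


dodge% = 30 / (30 + 1000) * 100
= 30 / 1030 * 100
= 0.029126 * 100
= 2.91%

2.91%


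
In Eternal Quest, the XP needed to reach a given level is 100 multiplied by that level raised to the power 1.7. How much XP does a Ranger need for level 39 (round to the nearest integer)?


XP = 100 * level^1.7
Substitute level = 39:
XP = 100 * 39^1.7
= 100 * 506.7688
= 50677

50677 XP


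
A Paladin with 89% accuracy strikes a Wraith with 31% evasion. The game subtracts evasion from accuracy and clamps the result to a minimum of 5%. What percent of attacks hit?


accuracy - evasion = 89 - 31 = 58
Apply floor: max(58, 5) = 58
Hit chance = 58%

58%


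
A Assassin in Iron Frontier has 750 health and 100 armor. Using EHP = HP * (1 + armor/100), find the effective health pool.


EHP = 750 * (1 + 100/100)
= 750 * (1 + 1.0)
= 750 * 2.0
= 1500.0

1500.0 EHP


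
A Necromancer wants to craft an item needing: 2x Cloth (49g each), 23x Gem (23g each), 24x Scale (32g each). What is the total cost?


Cost breakdown:
  Cloth: 2 * 49 = 98
  Gem: 23 * 23 = 529
  Scale: 24 * 32 = 768
Total = 98 + 529 + 768 = 1395

1395 gold


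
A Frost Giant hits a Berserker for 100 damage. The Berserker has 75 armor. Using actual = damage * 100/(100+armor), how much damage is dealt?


actual = 100 * 100 / (100 + 75)
= 100 * 100 / 175
= 10000 / 175
= 57.14

57.14 damage


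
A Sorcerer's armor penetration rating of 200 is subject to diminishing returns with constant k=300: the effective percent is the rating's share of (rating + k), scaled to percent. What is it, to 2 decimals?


effective% = rating / (rating + k) * 100
= 200 / (200 + 300) * 100
= 200 / 500 * 100
= 0.4 * 100
= 40.00%

40.00%


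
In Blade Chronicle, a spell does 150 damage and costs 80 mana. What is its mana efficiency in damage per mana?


Efficiency = damage / mana
= 150 / 80
= 1.88

1.88 dmg/mana


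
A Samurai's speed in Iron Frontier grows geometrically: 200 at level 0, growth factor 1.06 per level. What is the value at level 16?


value = base * growth^level
= 200 * 1.06^16
= 200 * 2.540352
= 508.07

508.07 speed


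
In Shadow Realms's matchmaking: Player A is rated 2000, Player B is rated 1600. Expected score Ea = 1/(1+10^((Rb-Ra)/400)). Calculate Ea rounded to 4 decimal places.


Elo expected score: Ea = 1/(1 + 10^((Rb-Ra)/400))
Rb - Ra = 1600 - 2000 = -400
(Rb-Ra)/400 = -400/400 = -1.0
10^-1.0 = 0.1
Ea = 1/(1 + 0.1) = 1/1.1 = 0.9091

0.9091


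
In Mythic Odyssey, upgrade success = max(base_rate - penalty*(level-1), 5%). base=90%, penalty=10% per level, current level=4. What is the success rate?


raw_rate = 90 - 10 * (4 - 1)
= 90 - 10 * 3
= 90 - 30
= 60
Apply floor: max(60, 5) = 60%

60%


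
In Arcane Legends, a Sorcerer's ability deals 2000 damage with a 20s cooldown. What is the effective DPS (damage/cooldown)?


DPS = damage / cooldown
= 2000 / 20
= 100.00

100.00 DPS


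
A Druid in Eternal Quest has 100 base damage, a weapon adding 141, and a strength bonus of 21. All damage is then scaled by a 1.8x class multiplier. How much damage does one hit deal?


Sum base + weapon + str = 100 + 141 + 21 = 262
Multiply by 1.8:
262 * 1.8 = 471.6

471.6 damage


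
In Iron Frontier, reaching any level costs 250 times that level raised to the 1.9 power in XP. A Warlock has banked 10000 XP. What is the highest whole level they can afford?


XP = 250 * level^1.9, so level = (XP / 250)^(1/1.9)
= (10000 / 250)^(1/1.9)
= 40.0^0.5263
= 6.9693
Floor: level = 6

level 6


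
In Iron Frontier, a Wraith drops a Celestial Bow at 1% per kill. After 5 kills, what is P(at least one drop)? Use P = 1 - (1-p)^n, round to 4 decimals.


P(at least one) = 1 - P(none) = 1 - (1-p)^n
p = 1/100 = 0.01
1 - p = 0.99
(1 - p)^5 = 0.99^5 = 0.950990
P(at least one) = 1 - 0.950990 = 0.0490

0.0490


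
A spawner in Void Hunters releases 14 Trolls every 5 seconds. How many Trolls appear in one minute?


Spawns per minute = count * (60 / interval)
= 14 * (60 / 5)
= 14 * 12.0
= 168.0

168.0 per minute


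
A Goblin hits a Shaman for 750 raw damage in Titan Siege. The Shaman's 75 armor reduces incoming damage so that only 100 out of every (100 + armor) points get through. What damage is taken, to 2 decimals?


actual = 750 * 100 / (100 + 75)
= 750 * 100 / 175
= 75000 / 175
= 428.57

428.57 damage


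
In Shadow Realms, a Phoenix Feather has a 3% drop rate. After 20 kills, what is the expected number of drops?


Expected drops = kills * (drop_rate / 100)
= 20 * (3 / 100)
= 20 * 0.03
= 0.6

0.6 drops


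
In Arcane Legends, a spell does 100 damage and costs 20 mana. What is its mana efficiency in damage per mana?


Efficiency = damage / mana
= 100 / 20
= 5.00

5.00 dmg/mana


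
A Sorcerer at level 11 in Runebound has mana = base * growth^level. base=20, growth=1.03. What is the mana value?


value = base * growth^level
= 20 * 1.03^11
= 20 * 1.384234
= 27.68

27.68 mana


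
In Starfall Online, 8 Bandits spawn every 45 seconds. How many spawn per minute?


Spawns per minute = count * (60 / interval)
= 8 * (60 / 45)
= 8 * 1.3333
= 10.67

10.67 per minute


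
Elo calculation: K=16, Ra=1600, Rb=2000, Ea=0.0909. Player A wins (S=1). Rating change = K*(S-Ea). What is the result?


Elo update: delta = K * (S - Ea), where S = 1 (wins)
S - Ea = 1 - 0.0909 = 0.9091
Rating change = 16 * 0.9091
= 14.55

14.55 rating points


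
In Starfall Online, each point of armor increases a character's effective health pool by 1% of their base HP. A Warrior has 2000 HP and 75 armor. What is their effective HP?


EHP = 2000 * (1 + 75/100)
= 2000 * (1 + 0.75)
= 2000 * 1.75
= 3500.0

3500.0 EHP


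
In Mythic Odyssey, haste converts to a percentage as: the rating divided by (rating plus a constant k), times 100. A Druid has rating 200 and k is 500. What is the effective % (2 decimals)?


effective% = rating / (rating + k) * 100
= 200 / (200 + 500) * 100
= 200 / 700 * 100
= 0.285714 * 100
= 28.57%

28.57%


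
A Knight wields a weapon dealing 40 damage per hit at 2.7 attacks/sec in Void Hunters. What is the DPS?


DPS = damage * attack_speed
= 40 * 2.7
= 108.0

108.0 DPS


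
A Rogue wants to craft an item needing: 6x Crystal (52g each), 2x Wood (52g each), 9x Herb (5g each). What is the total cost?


Cost breakdown:
  Crystal: 6 * 52 = 312
  Wood: 2 * 52 = 104
  Herb: 9 * 5 = 45
Total = 312 + 104 + 45 = 461

461 gold


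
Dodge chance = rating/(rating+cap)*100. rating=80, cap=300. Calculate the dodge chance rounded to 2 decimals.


dodge% = 80 / (80 + 300) * 100
= 80 / 380 * 100
= 0.210526 * 100
= 21.05%

21.05%


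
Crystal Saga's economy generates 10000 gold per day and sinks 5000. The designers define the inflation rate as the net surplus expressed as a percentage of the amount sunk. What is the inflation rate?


Net gold = 10000 - 5000 = 5000
Inflation rate = net / sunk * 100 = 5000 / 5000 * 100
= 1.0 * 100
= 100.00%

100.00%


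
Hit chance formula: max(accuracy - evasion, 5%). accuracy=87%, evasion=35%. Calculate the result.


accuracy - evasion = 87 - 35 = 52
Apply floor: max(52, 5) = 52
Hit chance = 52%

52%


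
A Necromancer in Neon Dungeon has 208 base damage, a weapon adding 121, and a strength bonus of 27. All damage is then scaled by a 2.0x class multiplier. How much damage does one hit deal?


Sum base + weapon + str = 208 + 121 + 27 = 356
Multiply by 2.0:
356 * 2.0 = 712.0

712.0 damage


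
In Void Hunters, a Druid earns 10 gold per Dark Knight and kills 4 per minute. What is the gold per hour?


Gold per minute = 10 * 4 = 40
Gold per hour = 40 * 60 = 2400

2400 gold/hour


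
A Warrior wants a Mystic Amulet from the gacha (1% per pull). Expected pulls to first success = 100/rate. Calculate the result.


Expected pulls for a geometric distribution = 1/p = 100 / rate%
= 100 / 1
= 100.0

100.0 pulls


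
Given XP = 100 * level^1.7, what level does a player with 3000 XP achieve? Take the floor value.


XP = 100 * level^1.7, so level = (XP / 100)^(1/1.7)
= (3000 / 100)^(1/1.7)
= 30.0^0.5882
= 7.3943
Floor: level = 7

level 7


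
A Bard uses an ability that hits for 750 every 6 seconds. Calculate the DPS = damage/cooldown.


DPS = damage / cooldown
= 750 / 6
= 125.00

125.00 DPS


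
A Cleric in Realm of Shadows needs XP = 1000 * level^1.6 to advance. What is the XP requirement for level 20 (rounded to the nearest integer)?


XP = 1000 * level^1.6
Substitute level = 20:
XP = 1000 * 20^1.6
= 1000 * 120.6835
= 120684

120684 XP


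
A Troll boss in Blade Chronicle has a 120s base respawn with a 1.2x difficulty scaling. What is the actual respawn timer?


Respawn time = base * multiplier
= 120 * 1.2
= 144.0 seconds

144.0 seconds


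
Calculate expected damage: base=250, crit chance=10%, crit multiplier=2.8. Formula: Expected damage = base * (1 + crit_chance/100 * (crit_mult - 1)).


E[dmg] = base * (1 + crit_chance * (crit_mult - 1))
cc as decimal = 10/100 = 0.1
cm - 1 = 2.8 - 1 = 1.8
Bonus factor = 0.1 * 1.8 = 0.18
Total multiplier = 1 + 0.18 = 1.18
Expected damage = 250 * 1.18 = 295.00

295.00 damage


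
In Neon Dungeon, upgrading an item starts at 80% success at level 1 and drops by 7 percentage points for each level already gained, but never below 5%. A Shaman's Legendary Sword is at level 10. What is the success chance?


raw_rate = 80 - 7 * (10 - 1)
= 80 - 7 * 9
= 80 - 63
= 17
Apply floor: max(17, 5) = 17%

17%


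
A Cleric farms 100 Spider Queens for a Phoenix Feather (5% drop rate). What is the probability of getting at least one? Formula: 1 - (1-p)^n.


P(at least one) = 1 - P(none) = 1 - (1-p)^n
p = 5/100 = 0.05
1 - p = 0.95
(1 - p)^100 = 0.95^100 = 0.005921
P(at least one) = 1 - 0.005921 = 0.9941

0.9941


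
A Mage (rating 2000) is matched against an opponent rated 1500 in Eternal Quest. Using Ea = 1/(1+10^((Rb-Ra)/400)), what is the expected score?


Elo expected score: Ea = 1/(1 + 10^((Rb-Ra)/400))
Rb - Ra = 1500 - 2000 = -500
(Rb-Ra)/400 = -500/400 = -1.25
10^-1.25 = 0.056234
Ea = 1/(1 + 0.056234) = 1/1.056234 = 0.9468

0.9468


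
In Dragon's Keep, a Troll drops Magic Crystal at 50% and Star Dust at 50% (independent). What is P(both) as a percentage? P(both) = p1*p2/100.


For independent events, P(both) = P(A) * P(B)
= 50% * 50%
= 2500 / 100 %
= 25.0%

25.0%


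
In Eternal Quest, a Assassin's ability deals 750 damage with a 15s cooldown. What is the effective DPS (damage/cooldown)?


DPS = damage / cooldown
= 750 / 15
= 50.00

50.00 DPS


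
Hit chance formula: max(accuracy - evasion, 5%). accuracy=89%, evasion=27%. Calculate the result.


accuracy - evasion = 89 - 27 = 62
Apply floor: max(62, 5) = 62
Hit chance = 62%

62%


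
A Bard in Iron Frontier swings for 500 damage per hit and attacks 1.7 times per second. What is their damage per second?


DPS = damage * attack_speed
= 500 * 1.7
= 850.0

850.0 DPS


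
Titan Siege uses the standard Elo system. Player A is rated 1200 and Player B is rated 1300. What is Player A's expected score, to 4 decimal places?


Elo expected score: Ea = 1/(1 + 10^((Rb-Ra)/400))
Rb - Ra = 1300 - 1200 = 100
(Rb-Ra)/400 = 100/400 = 0.25
10^0.25 = 1.778279
Ea = 1/(1 + 1.778279) = 1/2.778279 = 0.3599

0.3599


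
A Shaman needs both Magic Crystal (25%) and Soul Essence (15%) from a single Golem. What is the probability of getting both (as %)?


For independent events, P(both) = P(A) * P(B)
= 25% * 15%
= 375 / 100 %
= 3.75%

3.75%


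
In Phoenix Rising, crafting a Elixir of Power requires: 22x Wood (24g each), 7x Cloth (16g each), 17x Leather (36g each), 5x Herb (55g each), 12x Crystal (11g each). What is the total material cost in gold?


Cost breakdown:
  Wood: 22 * 24 = 528
  Cloth: 7 * 16 = 112
  Leather: 17 * 36 = 612
  Herb: 5 * 55 = 275
  Crystal: 12 * 11 = 132
Total = 528 + 112 + 612 + 275 + 132 = 1659

1659 gold


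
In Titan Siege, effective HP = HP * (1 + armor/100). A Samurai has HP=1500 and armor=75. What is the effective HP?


EHP = 1500 * (1 + 75/100)
= 1500 * (1 + 0.75)
= 1500 * 1.75
= 2625.0

2625.0 EHP


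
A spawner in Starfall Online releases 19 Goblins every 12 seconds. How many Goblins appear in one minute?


Spawns per minute = count * (60 / interval)
= 19 * (60 / 12)
= 19 * 5.0
= 95.0

95.0 per minute


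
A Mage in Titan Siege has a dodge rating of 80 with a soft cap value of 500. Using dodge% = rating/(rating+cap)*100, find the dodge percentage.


dodge% = 80 / (80 + 500) * 100
= 80 / 580 * 100
= 0.137931 * 100
= 13.79%

13.79%


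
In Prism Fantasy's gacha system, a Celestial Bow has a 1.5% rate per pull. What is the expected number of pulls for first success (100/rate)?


Expected pulls for a geometric distribution = 1/p = 100 / rate%
= 100 / 1.5
= 66.67

66.67 pulls


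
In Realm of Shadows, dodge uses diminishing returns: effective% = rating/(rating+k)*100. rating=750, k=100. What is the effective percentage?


effective% = rating / (rating + k) * 100
= 750 / (750 + 100) * 100
= 750 / 850 * 100
= 0.882353 * 100
= 88.24%

88.24%


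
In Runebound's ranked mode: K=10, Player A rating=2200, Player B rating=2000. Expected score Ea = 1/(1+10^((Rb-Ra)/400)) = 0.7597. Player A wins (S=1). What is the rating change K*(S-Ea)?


Elo update: delta = K * (S - Ea), where S = 1 (wins)
S - Ea = 1 - 0.7597 = 0.2403
Rating change = 10 * 0.2403
= 2.40

2.40 rating points


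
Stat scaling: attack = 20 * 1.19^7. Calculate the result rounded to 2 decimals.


value = base * growth^level
= 20 * 1.19^7
= 20 * 3.379315
= 67.59

67.59 attack


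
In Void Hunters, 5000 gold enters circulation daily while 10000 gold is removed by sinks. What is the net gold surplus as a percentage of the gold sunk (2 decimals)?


Net gold = 5000 - 10000 = -5000
Inflation rate = net / sunk * 100 = -5000 / 10000 * 100
= -0.5 * 100
= -50.00%

-50.00%


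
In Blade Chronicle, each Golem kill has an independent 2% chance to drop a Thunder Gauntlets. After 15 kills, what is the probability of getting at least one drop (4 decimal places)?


P(at least one) = 1 - P(none) = 1 - (1-p)^n
p = 2/100 = 0.02
1 - p = 0.98
(1 - p)^15 = 0.98^15 = 0.738569
P(at least one) = 1 - 0.738569 = 0.2614

0.2614


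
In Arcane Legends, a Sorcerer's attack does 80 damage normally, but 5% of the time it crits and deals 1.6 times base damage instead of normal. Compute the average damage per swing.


E[dmg] = base * (1 + crit_chance * (crit_mult - 1))
cc as decimal = 5/100 = 0.05
cm - 1 = 1.6 - 1 = 0.6
Bonus factor = 0.05 * 0.6 = 0.03
Total multiplier = 1 + 0.03 = 1.03
Expected damage = 80 * 1.03 = 82.40

82.40 damage


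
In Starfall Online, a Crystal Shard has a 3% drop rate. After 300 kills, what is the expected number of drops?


Expected drops = kills * (drop_rate / 100)
= 300 * (3 / 100)
= 300 * 0.03
= 9.0

9.0 drops


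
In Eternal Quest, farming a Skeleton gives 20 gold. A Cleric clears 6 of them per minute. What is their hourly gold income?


Gold per minute = 20 * 6 = 120
Gold per hour = 120 * 60 = 7200

7200 gold/hour


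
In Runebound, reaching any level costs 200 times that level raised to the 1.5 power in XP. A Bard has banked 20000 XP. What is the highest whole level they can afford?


XP = 200 * level^1.5, so level = (XP / 200)^(1/1.5)
= (20000 / 200)^(1/1.5)
= 100.0^0.6667
= 21.5443
Floor: level = 21

level 21


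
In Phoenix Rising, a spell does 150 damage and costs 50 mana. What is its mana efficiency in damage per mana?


Efficiency = damage / mana
= 150 / 50
= 3.00

3.00 dmg/mana


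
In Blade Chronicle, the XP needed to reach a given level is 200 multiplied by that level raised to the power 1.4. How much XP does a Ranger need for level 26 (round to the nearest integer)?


XP = 200 * level^1.4
Substitute level = 26:
XP = 200 * 26^1.4
= 200 * 95.7112
= 19142

19142 XP


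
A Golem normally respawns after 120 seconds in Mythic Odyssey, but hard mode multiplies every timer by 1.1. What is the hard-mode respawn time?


Respawn time = base * multiplier
= 120 * 1.1
= 132.0 seconds

132.0 seconds


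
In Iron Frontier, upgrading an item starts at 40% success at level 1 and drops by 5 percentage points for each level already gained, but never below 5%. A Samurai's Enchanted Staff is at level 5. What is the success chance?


raw_rate = 40 - 5 * (5 - 1)
= 40 - 5 * 4
= 40 - 20
= 20
Apply floor: max(20, 5) = 20%

20%


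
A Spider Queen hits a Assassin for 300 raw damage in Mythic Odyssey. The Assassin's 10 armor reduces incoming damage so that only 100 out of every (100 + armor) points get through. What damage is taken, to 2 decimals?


actual = 300 * 100 / (100 + 10)
= 300 * 100 / 110
= 30000 / 110
= 272.73

272.73 damage


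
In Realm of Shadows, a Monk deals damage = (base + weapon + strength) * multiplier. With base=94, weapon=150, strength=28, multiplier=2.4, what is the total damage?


Sum base + weapon + str = 94 + 150 + 28 = 272
Multiply by 2.4:
272 * 2.4 = 652.8

652.8 damage


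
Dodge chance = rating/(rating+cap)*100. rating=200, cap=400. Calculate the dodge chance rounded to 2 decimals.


dodge% = 200 / (200 + 400) * 100
= 200 / 600 * 100
= 0.333333 * 100
= 33.33%

33.33%


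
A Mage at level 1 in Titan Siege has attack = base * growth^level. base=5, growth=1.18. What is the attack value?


value = base * growth^level
= 5 * 1.18^1
= 5 * 1.18
= 5.90

5.90 attack


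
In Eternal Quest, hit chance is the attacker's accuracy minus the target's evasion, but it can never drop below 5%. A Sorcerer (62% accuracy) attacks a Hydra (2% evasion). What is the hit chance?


accuracy - evasion = 62 - 2 = 60
Apply floor: max(60, 5) = 60
Hit chance = 60%

60%


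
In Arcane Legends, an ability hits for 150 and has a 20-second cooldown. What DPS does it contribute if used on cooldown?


DPS = damage / cooldown
= 150 / 20
= 7.50

7.50 DPS


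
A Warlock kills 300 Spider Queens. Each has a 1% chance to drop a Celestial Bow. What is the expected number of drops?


Expected drops = kills * (drop_rate / 100)
= 300 * (1 / 100)
= 300 * 0.01
= 3.0

3.0 drops


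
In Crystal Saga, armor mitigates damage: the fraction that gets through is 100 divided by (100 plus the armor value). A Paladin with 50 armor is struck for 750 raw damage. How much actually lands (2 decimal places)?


actual = 750 * 100 / (100 + 50)
= 750 * 100 / 150
= 75000 / 150
= 500.00

500.00 damage


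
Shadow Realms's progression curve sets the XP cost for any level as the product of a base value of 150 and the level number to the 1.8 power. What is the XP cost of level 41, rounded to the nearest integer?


XP = 150 * level^1.8
Substitute level = 41:
XP = 150 * 41^1.8
= 150 * 799.8544
= 119978

119978 XP


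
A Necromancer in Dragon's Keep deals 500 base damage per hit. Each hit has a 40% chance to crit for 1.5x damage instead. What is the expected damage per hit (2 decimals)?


E[dmg] = base * (1 + crit_chance * (crit_mult - 1))
cc as decimal = 40/100 = 0.4
cm - 1 = 1.5 - 1 = 0.5
Bonus factor = 0.4 * 0.5 = 0.2
Total multiplier = 1 + 0.2 = 1.2
Expected damage = 500 * 1.2 = 600.00

600.00 damage


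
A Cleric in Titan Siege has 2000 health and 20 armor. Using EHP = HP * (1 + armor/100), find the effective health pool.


EHP = 2000 * (1 + 20/100)
= 2000 * (1 + 0.2)
= 2000 * 1.2
= 2400.0

2400.0 EHP


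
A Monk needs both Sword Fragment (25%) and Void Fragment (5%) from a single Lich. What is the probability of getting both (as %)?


For independent events, P(both) = P(A) * P(B)
= 25% * 5%
= 125 / 100 %
= 1.25%

1.25%


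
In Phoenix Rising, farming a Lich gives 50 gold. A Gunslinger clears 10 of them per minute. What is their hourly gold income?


Gold per minute = 50 * 10 = 500
Gold per hour = 500 * 60 = 30000

30000 gold/hour


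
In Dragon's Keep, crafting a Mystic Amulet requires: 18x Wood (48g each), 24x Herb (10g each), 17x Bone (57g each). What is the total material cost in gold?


Cost breakdown:
  Wood: 18 * 48 = 864
  Herb: 24 * 10 = 240
  Bone: 17 * 57 = 969
Total = 864 + 240 + 969 = 2073

2073 gold


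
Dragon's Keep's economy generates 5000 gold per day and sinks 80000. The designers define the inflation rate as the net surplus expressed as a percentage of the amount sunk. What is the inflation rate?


Net gold = 5000 - 80000 = -75000
Inflation rate = net / sunk * 100 = -75000 / 80000 * 100
= -0.9375 * 100
= -93.75%

-93.75%


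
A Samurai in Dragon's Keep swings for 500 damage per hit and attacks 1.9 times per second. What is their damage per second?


DPS = damage * attack_speed
= 500 * 1.9
= 950.0

950.0 DPS


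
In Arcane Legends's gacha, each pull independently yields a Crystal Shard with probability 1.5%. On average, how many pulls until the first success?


Expected pulls for a geometric distribution = 1/p = 100 / rate%
= 100 / 1.5
= 66.67

66.67 pulls


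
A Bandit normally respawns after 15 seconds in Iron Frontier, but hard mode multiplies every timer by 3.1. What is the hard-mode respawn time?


Respawn time = base * multiplier
= 15 * 3.1
= 46.5 seconds

46.5 seconds
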